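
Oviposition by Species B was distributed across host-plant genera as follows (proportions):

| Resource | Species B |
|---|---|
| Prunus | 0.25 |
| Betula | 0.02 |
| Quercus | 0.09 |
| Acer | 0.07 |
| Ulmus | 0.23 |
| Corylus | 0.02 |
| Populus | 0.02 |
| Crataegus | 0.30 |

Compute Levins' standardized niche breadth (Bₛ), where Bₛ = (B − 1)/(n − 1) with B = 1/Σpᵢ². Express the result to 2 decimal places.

0.51

Σpᵢ² = 0.25² + 0.02² + 0.09² + 0.07² + 0.23² + 0.02² + 0.02² + 0.30² = 0.0625 + 0.0004 + 0.0081 + 0.0049 + 0.0529 + 0.0004 + 0.0004 + 0.0900 = 0.2196
B = 1 / 0.2196 = 4.5537
Bₛ = (B − 1)/(n − 1) = (4.5537 − 1)/(8 − 1) = 3.5537/7 = 0.5077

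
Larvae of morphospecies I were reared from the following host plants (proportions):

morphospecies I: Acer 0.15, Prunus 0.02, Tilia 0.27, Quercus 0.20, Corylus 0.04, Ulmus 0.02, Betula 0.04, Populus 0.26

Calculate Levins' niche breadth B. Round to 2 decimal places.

Σpᵢ² = 0.15² + 0.02² + 0.27² + 0.20² + 0.04² + 0.02² + 0.04² + 0.26² = 0.0225 + 0.0004 + 0.0729 + 0.0400 + 0.0016 + 0.0004 + 0.0016 + 0.0676 = 0.2070
B = 1 / 0.2070 = 4.8309

4.83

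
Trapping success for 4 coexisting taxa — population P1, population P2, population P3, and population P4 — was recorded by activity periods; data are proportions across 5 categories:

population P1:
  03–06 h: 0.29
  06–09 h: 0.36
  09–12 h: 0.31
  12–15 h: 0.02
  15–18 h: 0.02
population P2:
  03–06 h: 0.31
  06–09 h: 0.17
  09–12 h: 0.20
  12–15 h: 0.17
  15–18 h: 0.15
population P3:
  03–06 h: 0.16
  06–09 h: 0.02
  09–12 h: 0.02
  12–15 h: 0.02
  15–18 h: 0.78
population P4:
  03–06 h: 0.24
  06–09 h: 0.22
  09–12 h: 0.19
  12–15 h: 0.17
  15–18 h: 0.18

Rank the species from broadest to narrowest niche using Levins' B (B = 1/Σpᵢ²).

population P4 > population P2 > population P1 > population P3

Σp_P1ᵢ² = 0.29² + 0.36² + 0.31² + 0.02² + 0.02² = 0.0841 + 0.1296 + 0.0961 + 0.0004 + 0.0004 = 0.3106
B_P1 = 1 / 0.3106 = 3.2196
Σp_P2ᵢ² = 0.31² + 0.17² + 0.20² + 0.17² + 0.15² = 0.0961 + 0.0289 + 0.0400 + 0.0289 + 0.0225 = 0.2164
B_P2 = 1 / 0.2164 = 4.6211
Σp_P3ᵢ² = 0.16² + 0.02² + 0.02² + 0.02² + 0.78² = 0.0256 + 0.0004 + 0.0004 + 0.0004 + 0.6084 = 0.6352
B_P3 = 1 / 0.6352 = 1.5743
Σp_P4ᵢ² = 0.24² + 0.22² + 0.19² + 0.17² + 0.18² = 0.0576 + 0.0484 + 0.0361 + 0.0289 + 0.0324 = 0.2034
B_P4 = 1 / 0.2034 = 4.9164
Ranking by B (broadest → narrowest): population P4 (4.92) > population P2 (4.62) > population P1 (3.22) > population P3 (1.57)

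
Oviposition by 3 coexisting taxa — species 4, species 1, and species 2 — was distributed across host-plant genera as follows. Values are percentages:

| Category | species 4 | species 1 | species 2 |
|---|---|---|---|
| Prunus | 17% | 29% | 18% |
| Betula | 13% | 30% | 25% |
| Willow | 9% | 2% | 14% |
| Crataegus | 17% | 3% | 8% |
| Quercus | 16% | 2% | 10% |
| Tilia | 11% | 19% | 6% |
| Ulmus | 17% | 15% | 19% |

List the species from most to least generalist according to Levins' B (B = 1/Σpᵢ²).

Convert percentages to proportions (divide by 100).
Σp_4ᵢ² = 0.17² + 0.13² + 0.09² + 0.17² + 0.16² + 0.11² + 0.17² = 0.0289 + 0.0169 + 0.0081 + 0.0289 + 0.0256 + 0.0121 + 0.0289 = 0.1494
B_4 = 1 / 0.1494 = 6.6934
Σp_1ᵢ² = 0.29² + 0.30² + 0.02² + 0.03² + 0.02² + 0.19² + 0.15² = 0.0841 + 0.0900 + 0.0004 + 0.0009 + 0.0004 + 0.0361 + 0.0225 = 0.2344
B_1 = 1 / 0.2344 = 4.2662
Σp_2ᵢ² = 0.18² + 0.25² + 0.14² + 0.08² + 0.10² + 0.06² + 0.19² = 0.0324 + 0.0625 + 0.0196 + 0.0064 + 0.0100 + 0.0036 + 0.0361 = 0.1706
B_2 = 1 / 0.1706 = 5.8617
Ranking by B (broadest → narrowest): species 4 (6.69) > species 2 (5.86) > species 1 (4.27)

species 4 > species 2 > species 1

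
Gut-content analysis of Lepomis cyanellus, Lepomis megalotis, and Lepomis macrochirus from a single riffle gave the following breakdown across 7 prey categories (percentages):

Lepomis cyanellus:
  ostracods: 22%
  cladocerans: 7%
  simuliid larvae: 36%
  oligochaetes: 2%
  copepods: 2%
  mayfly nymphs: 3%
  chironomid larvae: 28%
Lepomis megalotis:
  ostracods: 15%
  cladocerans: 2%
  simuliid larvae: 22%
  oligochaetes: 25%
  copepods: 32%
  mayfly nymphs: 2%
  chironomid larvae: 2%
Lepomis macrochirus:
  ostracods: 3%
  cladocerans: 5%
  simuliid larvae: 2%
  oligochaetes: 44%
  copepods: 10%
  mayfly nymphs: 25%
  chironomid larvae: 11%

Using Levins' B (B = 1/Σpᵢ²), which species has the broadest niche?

Lepomis megalotis

Convert percentages to proportions (divide by 100).
Σp_cyanᵢ² = 0.22² + 0.07² + 0.36² + 0.02² + 0.02² + 0.03² + 0.28² = 0.0484 + 0.0049 + 0.1296 + 0.0004 + 0.0004 + 0.0009 + 0.0784 = 0.2630
B_cyan = 1 / 0.2630 = 3.8023
Σp_megaᵢ² = 0.15² + 0.02² + 0.22² + 0.25² + 0.32² + 0.02² + 0.02² = 0.0225 + 0.0004 + 0.0484 + 0.0625 + 0.1024 + 0.0004 + 0.0004 = 0.2370
B_mega = 1 / 0.2370 = 4.2194
Σp_macrᵢ² = 0.03² + 0.05² + 0.02² + 0.44² + 0.10² + 0.25² + 0.11² = 0.0009 + 0.0025 + 0.0004 + 0.1936 + 0.0100 + 0.0625 + 0.0121 = 0.2820
B_macr = 1 / 0.2820 = 3.5461
Highest B → broadest niche (most generalist): Lepomis megalotis (B = 4.22).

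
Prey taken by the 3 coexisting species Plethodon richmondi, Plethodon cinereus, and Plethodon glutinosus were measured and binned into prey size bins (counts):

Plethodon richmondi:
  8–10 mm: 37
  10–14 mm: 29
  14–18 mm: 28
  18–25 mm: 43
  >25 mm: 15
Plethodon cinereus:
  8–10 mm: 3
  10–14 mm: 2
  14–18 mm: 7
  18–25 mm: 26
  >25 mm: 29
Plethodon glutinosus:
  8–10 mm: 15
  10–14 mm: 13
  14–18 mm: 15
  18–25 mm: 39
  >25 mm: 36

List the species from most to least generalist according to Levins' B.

Plethodon richmondi > Plethodon glutinosus > Plethodon cinereus

Proportions for Plethodon richmondi (n=152): 37/152=0.2434, 29/152=0.1908, 28/152=0.1842, 43/152=0.2829, 15/152=0.0987
Proportions for Plethodon cinereus (n=67): 3/67=0.0448, 2/67=0.0299, 7/67=0.1045, 26/67=0.3881, 29/67=0.4328
Proportions for Plethodon glutinosus (n=118): 15/118=0.1271, 13/118=0.1102, 15/118=0.1271, 39/118=0.3305, 36/118=0.3051
Σp_richᵢ² = 0.2434² + 0.1908² + 0.1842² + 0.2829² + 0.0987² = 0.059244 + 0.036405 + 0.033930 + 0.080032 + 0.009742 = 0.219353
B_rich = 1 / 0.219353 = 4.5589
Σp_cineᵢ² = 0.0448² + 0.0299² + 0.1045² + 0.3881² + 0.4328² = 0.002007 + 0.000894 + 0.010920 + 0.150622 + 0.187316 = 0.351759
B_cine = 1 / 0.351759 = 2.8429
Σp_glutᵢ² = 0.1271² + 0.1102² + 0.1271² + 0.3305² + 0.3051² = 0.016154 + 0.012144 + 0.016154 + 0.109230 + 0.093086 = 0.246768
B_glut = 1 / 0.246768 = 4.0524
Ranking by B (broadest → narrowest): Plethodon richmondi (4.56) > Plethodon glutinosus (4.05) > Plethodon cinereus (2.84)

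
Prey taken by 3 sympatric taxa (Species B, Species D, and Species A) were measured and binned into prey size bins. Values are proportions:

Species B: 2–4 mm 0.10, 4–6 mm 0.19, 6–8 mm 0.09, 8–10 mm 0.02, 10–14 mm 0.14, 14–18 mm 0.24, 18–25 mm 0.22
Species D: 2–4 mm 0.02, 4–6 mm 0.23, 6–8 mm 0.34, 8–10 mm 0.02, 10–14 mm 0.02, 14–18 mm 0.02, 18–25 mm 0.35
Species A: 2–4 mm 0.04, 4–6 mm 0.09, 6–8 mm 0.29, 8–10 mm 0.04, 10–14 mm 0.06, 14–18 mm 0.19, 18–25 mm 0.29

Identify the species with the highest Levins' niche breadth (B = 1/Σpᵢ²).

Σp_Bᵢ² = 0.10² + 0.19² + 0.09² + 0.02² + 0.14² + 0.24² + 0.22² = 0.0100 + 0.0361 + 0.0081 + 0.0004 + 0.0196 + 0.0576 + 0.0484 = 0.1802
B_B = 1 / 0.1802 = 5.5494
Σp_Dᵢ² = 0.02² + 0.23² + 0.34² + 0.02² + 0.02² + 0.02² + 0.35² = 0.0004 + 0.0529 + 0.1156 + 0.0004 + 0.0004 + 0.0004 + 0.1225 = 0.2926
B_D = 1 / 0.2926 = 3.4176
Σp_Aᵢ² = 0.04² + 0.09² + 0.29² + 0.04² + 0.06² + 0.19² + 0.29² = 0.0016 + 0.0081 + 0.0841 + 0.0016 + 0.0036 + 0.0361 + 0.0841 = 0.2192
B_A = 1 / 0.2192 = 4.5620
Highest B → broadest niche (most generalist): Species B (B = 5.55).

Species B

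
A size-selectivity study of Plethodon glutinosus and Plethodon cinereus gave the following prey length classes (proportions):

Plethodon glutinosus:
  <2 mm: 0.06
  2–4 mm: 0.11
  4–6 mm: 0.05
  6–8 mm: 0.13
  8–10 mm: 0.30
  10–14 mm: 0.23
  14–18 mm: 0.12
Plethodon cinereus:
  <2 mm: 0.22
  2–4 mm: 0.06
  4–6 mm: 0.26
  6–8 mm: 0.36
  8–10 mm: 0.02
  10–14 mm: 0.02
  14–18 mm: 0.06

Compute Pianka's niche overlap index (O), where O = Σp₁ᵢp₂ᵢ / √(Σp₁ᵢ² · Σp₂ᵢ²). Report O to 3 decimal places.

Σ p₁ᵢp₂ᵢ = 0.0132 + 0.0066 + 0.0130 + 0.0468 + 0.0060 + 0.0046 + 0.0072 = 0.0974
Σp_1ᵢ² = 0.06² + 0.11² + 0.05² + 0.13² + 0.30² + 0.23² + 0.12² = 0.0036 + 0.0121 + 0.0025 + 0.0169 + 0.0900 + 0.0529 + 0.0144 = 0.1924
Σp_2ᵢ² = 0.22² + 0.06² + 0.26² + 0.36² + 0.02² + 0.02² + 0.06² = 0.0484 + 0.0036 + 0.0676 + 0.1296 + 0.0004 + 0.0004 + 0.0036 = 0.2536
O = 0.0974 / √(0.1924 × 0.2536) = 0.0974 / 0.220891 = 0.44094

0.441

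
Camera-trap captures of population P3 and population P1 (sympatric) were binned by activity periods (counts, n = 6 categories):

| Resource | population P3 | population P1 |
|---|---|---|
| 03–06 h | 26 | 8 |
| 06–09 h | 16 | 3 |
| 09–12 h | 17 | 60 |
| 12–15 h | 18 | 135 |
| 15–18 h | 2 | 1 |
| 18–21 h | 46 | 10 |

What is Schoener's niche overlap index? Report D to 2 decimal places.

Proportions for population P3 (n=125): 26/125=0.2080, 16/125=0.1280, 17/125=0.1360, 18/125=0.1440, 2/125=0.0160, 46/125=0.3680
Proportions for population P1 (n=217): 8/217=0.0369, 3/217=0.0138, 60/217=0.2765, 135/217=0.6221, 1/217=0.0046, 10/217=0.0461
Σ|p₁ᵢ − p₂ᵢ| = 0.1711 + 0.1142 + 0.1405 + 0.4781 + 0.0114 + 0.3219 = 1.2372
D = 1 − ½ × 1.2372 = 1 − 0.61860 = 0.38140

0.38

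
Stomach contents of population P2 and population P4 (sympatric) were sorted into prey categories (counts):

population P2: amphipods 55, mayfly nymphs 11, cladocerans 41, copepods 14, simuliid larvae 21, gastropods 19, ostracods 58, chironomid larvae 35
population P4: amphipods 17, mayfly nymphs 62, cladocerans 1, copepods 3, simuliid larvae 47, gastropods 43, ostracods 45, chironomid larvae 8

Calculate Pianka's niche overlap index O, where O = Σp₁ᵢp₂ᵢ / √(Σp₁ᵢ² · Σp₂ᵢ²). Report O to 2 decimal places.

0.62

Proportions for population P2 (n=254): 55/254=0.2165, 11/254=0.0433, 41/254=0.1614, 14/254=0.0551, 21/254=0.0827, 19/254=0.0748, 58/254=0.2283, 35/254=0.1378
Proportions for population P4 (n=226): 17/226=0.0752, 62/226=0.2743, 1/226=0.0044, 3/226=0.0133, 47/226=0.2080, 43/226=0.1903, 45/226=0.1991, 8/226=0.0354
Σ p₁ᵢp₂ᵢ = 0.016281 + 0.011877 + 0.000710 + 0.000733 + 0.017202 + 0.014234 + 0.045455 + 0.004878 = 0.111370
Σp_1ᵢ² = 0.2165² + 0.0433² + 0.1614² + 0.0551² + 0.0827² + 0.0748² + 0.2283² + 0.1378² = 0.046872 + 0.001875 + 0.026050 + 0.003036 + 0.006839 + 0.005595 + 0.052121 + 0.018989 = 0.161377
Σp_2ᵢ² = 0.0752² + 0.2743² + 0.0044² + 0.0133² + 0.2080² + 0.1903² + 0.1991² + 0.0354² = 0.005655 + 0.075240 + 0.000019 + 0.000177 + 0.043264 + 0.036214 + 0.039641 + 0.001253 = 0.201463
O = 0.111370 / √(0.161377 × 0.201463) = 0.111370 / 0.1803094 = 0.6177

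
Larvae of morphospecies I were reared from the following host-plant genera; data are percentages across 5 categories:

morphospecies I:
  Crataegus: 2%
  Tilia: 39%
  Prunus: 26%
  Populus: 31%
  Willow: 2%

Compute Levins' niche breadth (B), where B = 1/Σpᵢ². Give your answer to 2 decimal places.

3.16

Convert percentages to proportions (divide by 100).
Σpᵢ² = 0.02² + 0.39² + 0.26² + 0.31² + 0.02² = 0.0004 + 0.1521 + 0.0676 + 0.0961 + 0.0004 = 0.3166
B = 1 / 0.3166 = 3.1586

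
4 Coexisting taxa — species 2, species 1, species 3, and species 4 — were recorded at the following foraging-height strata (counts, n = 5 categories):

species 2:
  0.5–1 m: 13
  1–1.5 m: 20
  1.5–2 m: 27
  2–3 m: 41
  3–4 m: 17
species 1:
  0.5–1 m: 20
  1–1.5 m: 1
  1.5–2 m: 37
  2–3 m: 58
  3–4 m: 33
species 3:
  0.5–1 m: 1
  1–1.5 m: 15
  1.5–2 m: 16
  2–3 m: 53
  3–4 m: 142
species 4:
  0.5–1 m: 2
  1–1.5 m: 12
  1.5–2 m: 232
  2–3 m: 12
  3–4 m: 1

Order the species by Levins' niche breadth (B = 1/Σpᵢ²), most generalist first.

Proportions for species 2 (n=118): 13/118=0.1102, 20/118=0.1695, 27/118=0.2288, 41/118=0.3475, 17/118=0.1441
Proportions for species 1 (n=149): 20/149=0.1342, 1/149=0.0067, 37/149=0.2483, 58/149=0.3893, 33/149=0.2215
Proportions for species 3 (n=227): 1/227=0.0044, 15/227=0.0661, 16/227=0.0705, 53/227=0.2335, 142/227=0.6256
Proportions for species 4 (n=259): 2/259=0.0077, 12/259=0.0463, 232/259=0.8958, 12/259=0.0463, 1/259=0.0039
Σp_2ᵢ² = 0.1102² + 0.1695² + 0.2288² + 0.3475² + 0.1441² = 0.012144 + 0.028730 + 0.052349 + 0.120756 + 0.020765 = 0.234744
B_2 = 1 / 0.234744 = 4.2600
Σp_1ᵢ² = 0.1342² + 0.0067² + 0.2483² + 0.3893² + 0.2215² = 0.018010 + 0.000045 + 0.061653 + 0.151554 + 0.049062 = 0.280324
B_1 = 1 / 0.280324 = 3.5673
Σp_3ᵢ² = 0.0044² + 0.0661² + 0.0705² + 0.2335² + 0.6256² = 0.000019 + 0.004369 + 0.004970 + 0.054522 + 0.391375 = 0.455255
B_3 = 1 / 0.455255 = 2.1966
Σp_4ᵢ² = 0.0077² + 0.0463² + 0.8958² + 0.0463² + 0.0039² = 0.000059 + 0.002144 + 0.802458 + 0.002144 + 0.000015 = 0.806820
B_4 = 1 / 0.806820 = 1.2394
Ranking by B (broadest → narrowest): species 2 (4.26) > species 1 (3.57) > species 3 (2.20) > species 4 (1.24)

species 2 > species 1 > species 3 > species 4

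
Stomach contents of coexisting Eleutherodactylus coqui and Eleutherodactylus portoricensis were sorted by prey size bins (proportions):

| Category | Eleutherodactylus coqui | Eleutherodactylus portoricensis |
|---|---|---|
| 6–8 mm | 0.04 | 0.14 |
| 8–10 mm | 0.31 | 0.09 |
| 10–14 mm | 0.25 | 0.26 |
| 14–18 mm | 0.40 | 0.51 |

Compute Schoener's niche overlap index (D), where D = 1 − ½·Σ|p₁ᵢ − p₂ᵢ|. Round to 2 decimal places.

0.78

Σ|p₁ᵢ − p₂ᵢ| = 0.10 + 0.22 + 0.01 + 0.11 = 0.44
D = 1 − ½ × 0.44 = 1 − 0.220 = 0.7800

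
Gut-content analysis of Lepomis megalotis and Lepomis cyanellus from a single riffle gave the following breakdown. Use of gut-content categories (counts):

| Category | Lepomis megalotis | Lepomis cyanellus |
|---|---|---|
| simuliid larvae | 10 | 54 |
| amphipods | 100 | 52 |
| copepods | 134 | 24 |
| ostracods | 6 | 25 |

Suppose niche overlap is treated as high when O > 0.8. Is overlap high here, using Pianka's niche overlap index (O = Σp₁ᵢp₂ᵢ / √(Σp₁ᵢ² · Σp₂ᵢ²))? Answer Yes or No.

Proportions for Lepomis megalotis (n=250): 10/250=0.0400, 100/250=0.4000, 134/250=0.5360, 6/250=0.0240
Proportions for Lepomis cyanellus (n=155): 54/155=0.3484, 52/155=0.3355, 24/155=0.1548, 25/155=0.1613
Σ p₁ᵢp₂ᵢ = 0.013936 + 0.134200 + 0.082973 + 0.003871 = 0.234980
Σp_1ᵢ² = 0.0400² + 0.4000² + 0.5360² + 0.0240² = 0.001600 + 0.160000 + 0.287296 + 0.000576 = 0.449472
Σp_2ᵢ² = 0.3484² + 0.3355² + 0.1548² + 0.1613² = 0.121383 + 0.112560 + 0.023963 + 0.026018 = 0.283924
O = 0.234980 / √(0.449472 × 0.283924) = 0.234980 / 0.3572337 = 0.6578
O = 0.6578 < 0.8 → No.

No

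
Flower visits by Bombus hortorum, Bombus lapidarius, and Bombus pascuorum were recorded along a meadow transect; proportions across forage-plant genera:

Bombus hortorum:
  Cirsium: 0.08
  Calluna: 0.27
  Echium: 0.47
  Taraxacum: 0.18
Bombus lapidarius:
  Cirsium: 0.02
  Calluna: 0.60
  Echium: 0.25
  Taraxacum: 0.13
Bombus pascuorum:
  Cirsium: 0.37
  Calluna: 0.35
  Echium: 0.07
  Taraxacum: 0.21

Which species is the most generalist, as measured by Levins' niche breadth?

Σp_hortᵢ² = 0.08² + 0.27² + 0.47² + 0.18² = 0.0064 + 0.0729 + 0.2209 + 0.0324 = 0.3326
B_hort = 1 / 0.3326 = 3.0066
Σp_lapiᵢ² = 0.02² + 0.60² + 0.25² + 0.13² = 0.0004 + 0.3600 + 0.0625 + 0.0169 = 0.4398
B_lapi = 1 / 0.4398 = 2.2738
Σp_pascᵢ² = 0.37² + 0.35² + 0.07² + 0.21² = 0.1369 + 0.1225 + 0.0049 + 0.0441 = 0.3084
B_pasc = 1 / 0.3084 = 3.2425
Highest B → broadest niche (most generalist): Bombus pascuorum (B = 3.24).

Bombus pascuorum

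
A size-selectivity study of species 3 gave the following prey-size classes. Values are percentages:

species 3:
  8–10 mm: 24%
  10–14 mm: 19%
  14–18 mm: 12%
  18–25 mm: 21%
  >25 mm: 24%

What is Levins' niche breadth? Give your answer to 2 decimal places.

4.77

Convert percentages to proportions (divide by 100).
Σpᵢ² = 0.24² + 0.19² + 0.12² + 0.21² + 0.24² = 0.0576 + 0.0361 + 0.0144 + 0.0441 + 0.0576 = 0.2098
B = 1 / 0.2098 = 4.7664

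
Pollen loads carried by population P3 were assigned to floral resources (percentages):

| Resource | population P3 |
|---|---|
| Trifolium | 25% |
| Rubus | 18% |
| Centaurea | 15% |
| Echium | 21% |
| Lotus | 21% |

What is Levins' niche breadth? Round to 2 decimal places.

4.86

Convert percentages to proportions (divide by 100).
Σpᵢ² = 0.25² + 0.18² + 0.15² + 0.21² + 0.21² = 0.0625 + 0.0324 + 0.0225 + 0.0441 + 0.0441 = 0.2056
B = 1 / 0.2056 = 4.8638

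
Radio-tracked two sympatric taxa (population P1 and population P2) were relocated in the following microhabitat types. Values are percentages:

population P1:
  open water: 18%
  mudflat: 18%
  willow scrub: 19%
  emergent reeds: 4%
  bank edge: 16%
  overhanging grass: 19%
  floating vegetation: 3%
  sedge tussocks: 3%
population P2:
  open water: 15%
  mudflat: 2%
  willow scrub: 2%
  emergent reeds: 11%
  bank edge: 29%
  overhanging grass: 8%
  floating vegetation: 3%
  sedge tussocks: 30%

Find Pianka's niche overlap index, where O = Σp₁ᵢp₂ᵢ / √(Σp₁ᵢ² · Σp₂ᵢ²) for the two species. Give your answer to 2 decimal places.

Convert percentages to proportions (divide by 100).
Σ p₁ᵢp₂ᵢ = 0.0270 + 0.0036 + 0.0038 + 0.0044 + 0.0464 + 0.0152 + 0.0009 + 0.0090 = 0.1103
Σp_1ᵢ² = 0.18² + 0.18² + 0.19² + 0.04² + 0.16² + 0.19² + 0.03² + 0.03² = 0.0324 + 0.0324 + 0.0361 + 0.0016 + 0.0256 + 0.0361 + 0.0009 + 0.0009 = 0.1660
Σp_2ᵢ² = 0.15² + 0.02² + 0.02² + 0.11² + 0.29² + 0.08² + 0.03² + 0.30² = 0.0225 + 0.0004 + 0.0004 + 0.0121 + 0.0841 + 0.0064 + 0.0009 + 0.0900 = 0.2168
O = 0.1103 / √(0.1660 × 0.2168) = 0.1103 / 0.18971 = 0.5814

0.58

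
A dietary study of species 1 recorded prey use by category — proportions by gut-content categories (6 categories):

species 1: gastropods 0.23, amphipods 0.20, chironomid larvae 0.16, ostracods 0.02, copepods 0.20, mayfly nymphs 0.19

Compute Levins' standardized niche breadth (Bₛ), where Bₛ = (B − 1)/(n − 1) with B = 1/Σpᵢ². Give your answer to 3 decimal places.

Σpᵢ² = 0.23² + 0.20² + 0.16² + 0.02² + 0.20² + 0.19² = 0.0529 + 0.0400 + 0.0256 + 0.0004 + 0.0400 + 0.0361 = 0.1950
B = 1 / 0.1950 = 5.12821
Bₛ = (B − 1)/(n − 1) = (5.12821 − 1)/(6 − 1) = 4.12821/5 = 0.82564

0.826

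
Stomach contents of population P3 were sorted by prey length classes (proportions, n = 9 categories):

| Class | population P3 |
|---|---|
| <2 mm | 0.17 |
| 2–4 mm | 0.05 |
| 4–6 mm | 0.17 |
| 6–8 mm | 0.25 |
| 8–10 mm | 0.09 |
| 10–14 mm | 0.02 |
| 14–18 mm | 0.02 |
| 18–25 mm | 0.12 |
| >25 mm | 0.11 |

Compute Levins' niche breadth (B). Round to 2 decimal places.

6.32

Σpᵢ² = 0.17² + 0.05² + 0.17² + 0.25² + 0.09² + 0.02² + 0.02² + 0.12² + 0.11² = 0.0289 + 0.0025 + 0.0289 + 0.0625 + 0.0081 + 0.0004 + 0.0004 + 0.0144 + 0.0121 = 0.1582
B = 1 / 0.1582 = 6.3211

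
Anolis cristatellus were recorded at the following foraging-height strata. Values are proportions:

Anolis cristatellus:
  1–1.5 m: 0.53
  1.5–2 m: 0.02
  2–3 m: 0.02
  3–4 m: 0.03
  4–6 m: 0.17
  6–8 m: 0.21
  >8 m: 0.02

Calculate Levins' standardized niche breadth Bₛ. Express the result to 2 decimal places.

Σpᵢ² = 0.53² + 0.02² + 0.02² + 0.03² + 0.17² + 0.21² + 0.02² = 0.2809 + 0.0004 + 0.0004 + 0.0009 + 0.0289 + 0.0441 + 0.0004 = 0.3560
B = 1 / 0.3560 = 2.8090
Bₛ = (B − 1)/(n − 1) = (2.8090 − 1)/(7 − 1) = 1.8090/6 = 0.3015

0.30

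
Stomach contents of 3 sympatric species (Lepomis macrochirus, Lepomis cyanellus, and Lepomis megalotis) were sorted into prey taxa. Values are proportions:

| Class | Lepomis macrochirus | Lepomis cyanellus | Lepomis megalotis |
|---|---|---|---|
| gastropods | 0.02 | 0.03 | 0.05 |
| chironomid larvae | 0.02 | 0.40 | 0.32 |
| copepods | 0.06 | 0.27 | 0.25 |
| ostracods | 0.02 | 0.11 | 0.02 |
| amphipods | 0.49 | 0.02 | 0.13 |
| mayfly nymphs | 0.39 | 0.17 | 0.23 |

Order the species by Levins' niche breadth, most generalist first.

Σp_macrᵢ² = 0.02² + 0.02² + 0.06² + 0.02² + 0.49² + 0.39² = 0.0004 + 0.0004 + 0.0036 + 0.0004 + 0.2401 + 0.1521 = 0.3970
B_macr = 1 / 0.3970 = 2.5189
Σp_cyanᵢ² = 0.03² + 0.40² + 0.27² + 0.11² + 0.02² + 0.17² = 0.0009 + 0.1600 + 0.0729 + 0.0121 + 0.0004 + 0.0289 = 0.2752
B_cyan = 1 / 0.2752 = 3.6337
Σp_megaᵢ² = 0.05² + 0.32² + 0.25² + 0.02² + 0.13² + 0.23² = 0.0025 + 0.1024 + 0.0625 + 0.0004 + 0.0169 + 0.0529 = 0.2376
B_mega = 1 / 0.2376 = 4.2088
Ranking by B (broadest → narrowest): Lepomis megalotis (4.21) > Lepomis cyanellus (3.63) > Lepomis macrochirus (2.52)

Lepomis megalotis > Lepomis cyanellus > Lepomis macrochirus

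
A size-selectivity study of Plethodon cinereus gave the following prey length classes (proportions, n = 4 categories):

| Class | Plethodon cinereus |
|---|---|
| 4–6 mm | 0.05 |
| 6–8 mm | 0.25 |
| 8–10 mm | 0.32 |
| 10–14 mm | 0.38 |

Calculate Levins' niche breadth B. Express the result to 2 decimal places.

3.21

Σpᵢ² = 0.05² + 0.25² + 0.32² + 0.38² = 0.0025 + 0.0625 + 0.1024 + 0.1444 = 0.3118
B = 1 / 0.3118 = 3.2072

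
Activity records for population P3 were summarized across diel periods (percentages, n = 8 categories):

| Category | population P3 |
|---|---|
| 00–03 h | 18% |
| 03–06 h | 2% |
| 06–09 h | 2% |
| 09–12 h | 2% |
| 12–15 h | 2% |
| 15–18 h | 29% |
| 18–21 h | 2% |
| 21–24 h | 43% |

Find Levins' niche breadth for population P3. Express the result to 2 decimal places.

Convert percentages to proportions (divide by 100).
Σpᵢ² = 0.18² + 0.02² + 0.02² + 0.02² + 0.02² + 0.29² + 0.02² + 0.43² = 0.0324 + 0.0004 + 0.0004 + 0.0004 + 0.0004 + 0.0841 + 0.0004 + 0.1849 = 0.3034
B = 1 / 0.3034 = 3.2960

3.30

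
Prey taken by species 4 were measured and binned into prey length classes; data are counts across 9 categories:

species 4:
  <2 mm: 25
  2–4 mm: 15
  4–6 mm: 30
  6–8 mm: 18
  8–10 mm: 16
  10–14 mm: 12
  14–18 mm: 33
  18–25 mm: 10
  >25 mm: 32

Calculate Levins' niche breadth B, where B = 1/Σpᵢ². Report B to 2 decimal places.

Proportions for species 4 (n=191): 25/191=0.1309, 15/191=0.0785, 30/191=0.1571, 18/191=0.0942, 16/191=0.0838, 12/191=0.0628, 33/191=0.1728, 10/191=0.0524, 32/191=0.1675
Σpᵢ² = 0.1309² + 0.0785² + 0.1571² + 0.0942² + 0.0838² + 0.0628² + 0.1728² + 0.0524² + 0.1675² = 0.017135 + 0.006162 + 0.024680 + 0.008874 + 0.007022 + 0.003944 + 0.029860 + 0.002746 + 0.028056 = 0.128479
B = 1 / 0.128479 = 7.7834

7.78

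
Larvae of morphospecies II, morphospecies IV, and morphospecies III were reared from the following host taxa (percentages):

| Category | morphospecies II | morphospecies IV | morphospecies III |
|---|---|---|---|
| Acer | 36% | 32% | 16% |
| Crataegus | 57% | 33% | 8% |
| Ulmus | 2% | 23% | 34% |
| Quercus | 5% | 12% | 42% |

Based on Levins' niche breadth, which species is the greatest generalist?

morphospecies IV

Convert percentages to proportions (divide by 100).
Σp_IIᵢ² = 0.36² + 0.57² + 0.02² + 0.05² = 0.1296 + 0.3249 + 0.0004 + 0.0025 = 0.4574
B_II = 1 / 0.4574 = 2.1863
Σp_IVᵢ² = 0.32² + 0.33² + 0.23² + 0.12² = 0.1024 + 0.1089 + 0.0529 + 0.0144 = 0.2786
B_IV = 1 / 0.2786 = 3.5894
Σp_IIIᵢ² = 0.16² + 0.08² + 0.34² + 0.42² = 0.0256 + 0.0064 + 0.1156 + 0.1764 = 0.3240
B_III = 1 / 0.3240 = 3.0864
Highest B → broadest niche (most generalist): morphospecies IV (B = 3.59).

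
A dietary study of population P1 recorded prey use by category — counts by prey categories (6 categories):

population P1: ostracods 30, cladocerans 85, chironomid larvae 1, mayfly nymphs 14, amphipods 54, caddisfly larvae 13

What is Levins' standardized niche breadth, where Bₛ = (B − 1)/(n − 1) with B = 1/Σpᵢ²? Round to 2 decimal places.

Proportions for population P1 (n=197): 30/197=0.1523, 85/197=0.4315, 1/197=0.0051, 14/197=0.0711, 54/197=0.2741, 13/197=0.0660
Σpᵢ² = 0.1523² + 0.4315² + 0.0051² + 0.0711² + 0.2741² + 0.0660² = 0.023195 + 0.186192 + 0.000026 + 0.005055 + 0.075131 + 0.004356 = 0.293955
B = 1 / 0.293955 = 3.4019
Bₛ = (B − 1)/(n − 1) = (3.4019 − 1)/(6 − 1) = 2.4019/5 = 0.4804

0.48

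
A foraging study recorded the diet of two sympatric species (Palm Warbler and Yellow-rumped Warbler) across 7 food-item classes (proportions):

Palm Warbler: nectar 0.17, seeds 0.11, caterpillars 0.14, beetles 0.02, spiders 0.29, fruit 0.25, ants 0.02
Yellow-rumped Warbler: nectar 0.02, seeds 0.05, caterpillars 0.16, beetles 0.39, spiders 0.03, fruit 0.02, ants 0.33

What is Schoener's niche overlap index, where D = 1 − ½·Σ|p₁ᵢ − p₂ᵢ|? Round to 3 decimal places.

Σ|p₁ᵢ − p₂ᵢ| = 0.15 + 0.06 + 0.02 + 0.37 + 0.26 + 0.23 + 0.31 = 1.40
D = 1 − ½ × 1.40 = 1 − 0.700 = 0.30000

0.300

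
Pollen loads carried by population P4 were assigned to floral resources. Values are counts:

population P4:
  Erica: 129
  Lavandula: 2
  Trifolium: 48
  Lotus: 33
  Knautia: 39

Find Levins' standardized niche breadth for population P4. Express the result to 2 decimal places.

0.48

Proportions for population P4 (n=251): 129/251=0.5139, 2/251=0.0080, 48/251=0.1912, 33/251=0.1315, 39/251=0.1554
Σpᵢ² = 0.5139² + 0.0080² + 0.1912² + 0.1315² + 0.1554² = 0.264093 + 0.000064 + 0.036557 + 0.017292 + 0.024149 = 0.342155
B = 1 / 0.342155 = 2.9227
Bₛ = (B − 1)/(n − 1) = (2.9227 − 1)/(5 − 1) = 1.9227/4 = 0.4807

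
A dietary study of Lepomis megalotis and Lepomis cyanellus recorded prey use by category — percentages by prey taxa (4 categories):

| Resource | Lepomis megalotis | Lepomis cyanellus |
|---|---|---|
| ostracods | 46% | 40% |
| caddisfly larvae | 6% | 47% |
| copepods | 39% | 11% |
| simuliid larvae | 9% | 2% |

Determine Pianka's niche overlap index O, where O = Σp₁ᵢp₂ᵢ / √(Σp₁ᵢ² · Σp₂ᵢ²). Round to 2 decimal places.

Convert percentages to proportions (divide by 100).
Σ p₁ᵢp₂ᵢ = 0.1840 + 0.0282 + 0.0429 + 0.0018 = 0.2569
Σp_1ᵢ² = 0.46² + 0.06² + 0.39² + 0.09² = 0.2116 + 0.0036 + 0.1521 + 0.0081 = 0.3754
Σp_2ᵢ² = 0.40² + 0.47² + 0.11² + 0.02² = 0.1600 + 0.2209 + 0.0121 + 0.0004 = 0.3934
O = 0.2569 / √(0.3754 × 0.3934) = 0.2569 / 0.38429 = 0.6685

0.67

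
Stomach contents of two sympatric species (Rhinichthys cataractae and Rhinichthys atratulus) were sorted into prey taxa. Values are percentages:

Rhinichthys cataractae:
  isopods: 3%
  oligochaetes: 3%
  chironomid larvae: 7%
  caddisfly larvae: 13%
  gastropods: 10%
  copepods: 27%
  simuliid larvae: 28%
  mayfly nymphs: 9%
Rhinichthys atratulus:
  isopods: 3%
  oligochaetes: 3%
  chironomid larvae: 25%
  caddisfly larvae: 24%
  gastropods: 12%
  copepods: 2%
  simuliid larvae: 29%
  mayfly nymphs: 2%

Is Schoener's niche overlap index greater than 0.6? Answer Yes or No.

Convert percentages to proportions (divide by 100).
Σ|p₁ᵢ − p₂ᵢ| = 0.00 + 0.00 + 0.18 + 0.11 + 0.02 + 0.25 + 0.01 + 0.07 = 0.64
D = 1 − ½ × 0.64 = 1 − 0.320 = 0.6800
D = 0.6800 > 0.6 → Yes.

Yes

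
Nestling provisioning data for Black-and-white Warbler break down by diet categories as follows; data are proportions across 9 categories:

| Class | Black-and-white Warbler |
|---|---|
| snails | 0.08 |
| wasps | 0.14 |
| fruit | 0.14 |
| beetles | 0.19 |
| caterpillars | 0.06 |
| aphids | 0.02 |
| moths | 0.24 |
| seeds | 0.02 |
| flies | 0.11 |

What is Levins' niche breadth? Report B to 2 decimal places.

Σpᵢ² = 0.08² + 0.14² + 0.14² + 0.19² + 0.06² + 0.02² + 0.24² + 0.02² + 0.11² = 0.0064 + 0.0196 + 0.0196 + 0.0361 + 0.0036 + 0.0004 + 0.0576 + 0.0004 + 0.0121 = 0.1558
B = 1 / 0.1558 = 6.4185

6.42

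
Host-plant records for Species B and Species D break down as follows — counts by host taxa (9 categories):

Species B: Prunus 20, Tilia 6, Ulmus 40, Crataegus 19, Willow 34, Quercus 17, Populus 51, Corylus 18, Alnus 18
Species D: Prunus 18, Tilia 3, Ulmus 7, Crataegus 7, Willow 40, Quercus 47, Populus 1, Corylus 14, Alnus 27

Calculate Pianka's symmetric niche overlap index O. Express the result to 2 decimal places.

Proportions for Species B (n=223): 20/223=0.0897, 6/223=0.0269, 40/223=0.1794, 19/223=0.0852, 34/223=0.1525, 17/223=0.0762, 51/223=0.2287, 18/223=0.0807, 18/223=0.0807
Proportions for Species D (n=164): 18/164=0.1098, 3/164=0.0183, 7/164=0.0427, 7/164=0.0427, 40/164=0.2439, 47/164=0.2866, 1/164=0.0061, 14/164=0.0854, 27/164=0.1646
Σ p₁ᵢp₂ᵢ = 0.009849 + 0.000492 + 0.007660 + 0.003638 + 0.037195 + 0.021839 + 0.001395 + 0.006892 + 0.013283 = 0.102243
Σp_1ᵢ² = 0.0897² + 0.0269² + 0.1794² + 0.0852² + 0.1525² + 0.0762² + 0.2287² + 0.0807² + 0.0807² = 0.008046 + 0.000724 + 0.032184 + 0.007259 + 0.023256 + 0.005806 + 0.052304 + 0.006512 + 0.006512 = 0.142603
Σp_2ᵢ² = 0.1098² + 0.0183² + 0.0427² + 0.0427² + 0.2439² + 0.2866² + 0.0061² + 0.0854² + 0.1646² = 0.012056 + 0.000335 + 0.001823 + 0.001823 + 0.059487 + 0.082140 + 0.000037 + 0.007293 + 0.027093 = 0.192087
O = 0.102243 / √(0.142603 × 0.192087) = 0.102243 / 0.1655058 = 0.6178

0.62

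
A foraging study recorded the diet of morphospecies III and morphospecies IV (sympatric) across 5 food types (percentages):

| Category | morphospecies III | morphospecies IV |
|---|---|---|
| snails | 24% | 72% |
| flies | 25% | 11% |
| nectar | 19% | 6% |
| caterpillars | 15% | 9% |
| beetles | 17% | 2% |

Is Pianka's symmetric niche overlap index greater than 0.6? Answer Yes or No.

Convert percentages to proportions (divide by 100).
Σ p₁ᵢp₂ᵢ = 0.1728 + 0.0275 + 0.0114 + 0.0135 + 0.0034 = 0.2286
Σp_1ᵢ² = 0.24² + 0.25² + 0.19² + 0.15² + 0.17² = 0.0576 + 0.0625 + 0.0361 + 0.0225 + 0.0289 = 0.2076
Σp_2ᵢ² = 0.72² + 0.11² + 0.06² + 0.09² + 0.02² = 0.5184 + 0.0121 + 0.0036 + 0.0081 + 0.0004 = 0.5426
O = 0.2286 / √(0.2076 × 0.5426) = 0.2286 / 0.33562 = 0.6811
O = 0.6811 > 0.6 → Yes.

Yes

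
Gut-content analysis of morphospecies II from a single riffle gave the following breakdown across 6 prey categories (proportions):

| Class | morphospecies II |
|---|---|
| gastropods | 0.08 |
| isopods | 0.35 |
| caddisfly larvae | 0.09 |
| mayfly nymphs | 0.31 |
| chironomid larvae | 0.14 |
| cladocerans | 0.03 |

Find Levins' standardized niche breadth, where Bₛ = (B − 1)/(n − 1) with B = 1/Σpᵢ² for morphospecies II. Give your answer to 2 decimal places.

Σpᵢ² = 0.08² + 0.35² + 0.09² + 0.31² + 0.14² + 0.03² = 0.0064 + 0.1225 + 0.0081 + 0.0961 + 0.0196 + 0.0009 = 0.2536
B = 1 / 0.2536 = 3.9432
Bₛ = (B − 1)/(n − 1) = (3.9432 − 1)/(6 − 1) = 2.9432/5 = 0.5886

0.59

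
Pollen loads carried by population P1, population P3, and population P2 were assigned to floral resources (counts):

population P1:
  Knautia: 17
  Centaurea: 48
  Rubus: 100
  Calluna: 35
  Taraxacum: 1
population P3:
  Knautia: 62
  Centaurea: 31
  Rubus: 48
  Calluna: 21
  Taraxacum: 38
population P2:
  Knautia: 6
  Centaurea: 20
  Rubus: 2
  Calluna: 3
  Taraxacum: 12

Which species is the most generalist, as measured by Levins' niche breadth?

Proportions for population P1 (n=201): 17/201=0.0846, 48/201=0.2388, 100/201=0.4975, 35/201=0.1741, 1/201=0.0050
Proportions for population P3 (n=200): 62/200=0.3100, 31/200=0.1550, 48/200=0.2400, 21/200=0.1050, 38/200=0.1900
Proportions for population P2 (n=43): 6/43=0.1395, 20/43=0.4651, 2/43=0.0465, 3/43=0.0698, 12/43=0.2791
Σp_P1ᵢ² = 0.0846² + 0.2388² + 0.4975² + 0.1741² + 0.0050² = 0.007157 + 0.057025 + 0.247506 + 0.030311 + 0.000025 = 0.342024
B_P1 = 1 / 0.342024 = 2.9238
Σp_P3ᵢ² = 0.3100² + 0.1550² + 0.2400² + 0.1050² + 0.1900² = 0.096100 + 0.024025 + 0.057600 + 0.011025 + 0.036100 = 0.224850
B_P3 = 1 / 0.224850 = 4.4474
Σp_P2ᵢ² = 0.1395² + 0.4651² + 0.0465² + 0.0698² + 0.2791² = 0.019460 + 0.216318 + 0.002162 + 0.004872 + 0.077897 = 0.320709
B_P2 = 1 / 0.320709 = 3.1181
Highest B → broadest niche (most generalist): population P3 (B = 4.45).

population P3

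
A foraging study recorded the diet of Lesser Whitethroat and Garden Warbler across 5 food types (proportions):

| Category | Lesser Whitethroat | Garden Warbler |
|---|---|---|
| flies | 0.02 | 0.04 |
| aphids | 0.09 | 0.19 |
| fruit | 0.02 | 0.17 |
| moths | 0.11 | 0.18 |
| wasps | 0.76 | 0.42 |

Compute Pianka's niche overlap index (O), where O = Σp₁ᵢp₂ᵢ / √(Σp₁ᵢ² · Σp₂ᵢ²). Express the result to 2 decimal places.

0.89

Σ p₁ᵢp₂ᵢ = 0.0008 + 0.0171 + 0.0034 + 0.0198 + 0.3192 = 0.3603
Σp_1ᵢ² = 0.02² + 0.09² + 0.02² + 0.11² + 0.76² = 0.0004 + 0.0081 + 0.0004 + 0.0121 + 0.5776 = 0.5986
Σp_2ᵢ² = 0.04² + 0.19² + 0.17² + 0.18² + 0.42² = 0.0016 + 0.0361 + 0.0289 + 0.0324 + 0.1764 = 0.2754
O = 0.3603 / √(0.5986 × 0.2754) = 0.3603 / 0.40602 = 0.8874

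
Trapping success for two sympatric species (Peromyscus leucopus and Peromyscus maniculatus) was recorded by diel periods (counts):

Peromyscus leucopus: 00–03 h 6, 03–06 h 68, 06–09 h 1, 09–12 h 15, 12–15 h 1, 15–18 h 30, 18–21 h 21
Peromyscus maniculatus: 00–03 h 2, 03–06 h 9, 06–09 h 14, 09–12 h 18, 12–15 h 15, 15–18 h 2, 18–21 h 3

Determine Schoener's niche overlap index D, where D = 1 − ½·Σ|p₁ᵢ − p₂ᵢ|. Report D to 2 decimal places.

0.37

Proportions for Peromyscus leucopus (n=142): 6/142=0.0423, 68/142=0.4789, 1/142=0.0070, 15/142=0.1056, 1/142=0.0070, 30/142=0.2113, 21/142=0.1479
Proportions for Peromyscus maniculatus (n=63): 2/63=0.0317, 9/63=0.1429, 14/63=0.2222, 18/63=0.2857, 15/63=0.2381, 2/63=0.0317, 3/63=0.0476
Σ|p₁ᵢ − p₂ᵢ| = 0.0106 + 0.3360 + 0.2152 + 0.1801 + 0.2311 + 0.1796 + 0.1003 = 1.2529
D = 1 − ½ × 1.2529 = 1 − 0.62645 = 0.37355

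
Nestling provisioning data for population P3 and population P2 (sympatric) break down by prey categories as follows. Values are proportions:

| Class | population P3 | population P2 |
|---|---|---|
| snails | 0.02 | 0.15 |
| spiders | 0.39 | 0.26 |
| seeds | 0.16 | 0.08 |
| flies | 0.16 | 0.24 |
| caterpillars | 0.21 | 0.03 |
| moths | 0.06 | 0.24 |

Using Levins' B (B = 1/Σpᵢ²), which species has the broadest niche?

population P2

Σp_P3ᵢ² = 0.02² + 0.39² + 0.16² + 0.16² + 0.21² + 0.06² = 0.0004 + 0.1521 + 0.0256 + 0.0256 + 0.0441 + 0.0036 = 0.2514
B_P3 = 1 / 0.2514 = 3.9777
Σp_P2ᵢ² = 0.15² + 0.26² + 0.08² + 0.24² + 0.03² + 0.24² = 0.0225 + 0.0676 + 0.0064 + 0.0576 + 0.0009 + 0.0576 = 0.2126
B_P2 = 1 / 0.2126 = 4.7037
Highest B → broadest niche (most generalist): population P2 (B = 4.70).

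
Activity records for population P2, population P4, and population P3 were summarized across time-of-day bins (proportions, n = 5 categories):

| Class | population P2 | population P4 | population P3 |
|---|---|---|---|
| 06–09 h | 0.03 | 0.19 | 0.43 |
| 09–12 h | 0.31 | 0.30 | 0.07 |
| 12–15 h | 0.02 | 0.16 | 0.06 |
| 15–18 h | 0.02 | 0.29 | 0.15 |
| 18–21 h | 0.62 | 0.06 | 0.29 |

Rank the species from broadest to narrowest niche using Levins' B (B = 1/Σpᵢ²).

Σp_P2ᵢ² = 0.03² + 0.31² + 0.02² + 0.02² + 0.62² = 0.0009 + 0.0961 + 0.0004 + 0.0004 + 0.3844 = 0.4822
B_P2 = 1 / 0.4822 = 2.0738
Σp_P4ᵢ² = 0.19² + 0.30² + 0.16² + 0.29² + 0.06² = 0.0361 + 0.0900 + 0.0256 + 0.0841 + 0.0036 = 0.2394
B_P4 = 1 / 0.2394 = 4.1771
Σp_P3ᵢ² = 0.43² + 0.07² + 0.06² + 0.15² + 0.29² = 0.1849 + 0.0049 + 0.0036 + 0.0225 + 0.0841 = 0.3000
B_P3 = 1 / 0.3000 = 3.3333
Ranking by B (broadest → narrowest): population P4 (4.18) > population P3 (3.33) > population P2 (2.07)

population P4 > population P3 > population P2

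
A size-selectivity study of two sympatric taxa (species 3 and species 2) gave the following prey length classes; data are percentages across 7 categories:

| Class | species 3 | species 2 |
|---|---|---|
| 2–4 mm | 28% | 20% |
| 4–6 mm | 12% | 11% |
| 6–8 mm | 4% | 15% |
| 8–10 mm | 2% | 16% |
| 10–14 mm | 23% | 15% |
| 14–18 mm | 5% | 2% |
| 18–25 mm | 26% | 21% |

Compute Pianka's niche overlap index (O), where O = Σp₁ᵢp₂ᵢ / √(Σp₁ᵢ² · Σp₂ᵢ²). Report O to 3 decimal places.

0.883

Convert percentages to proportions (divide by 100).
Σ p₁ᵢp₂ᵢ = 0.0560 + 0.0132 + 0.0060 + 0.0032 + 0.0345 + 0.0010 + 0.0546 = 0.1685
Σp_1ᵢ² = 0.28² + 0.12² + 0.04² + 0.02² + 0.23² + 0.05² + 0.26² = 0.0784 + 0.0144 + 0.0016 + 0.0004 + 0.0529 + 0.0025 + 0.0676 = 0.2178
Σp_2ᵢ² = 0.20² + 0.11² + 0.15² + 0.16² + 0.15² + 0.02² + 0.21² = 0.0400 + 0.0121 + 0.0225 + 0.0256 + 0.0225 + 0.0004 + 0.0441 = 0.1672
O = 0.1685 / √(0.2178 × 0.1672) = 0.1685 / 0.190830 = 0.88298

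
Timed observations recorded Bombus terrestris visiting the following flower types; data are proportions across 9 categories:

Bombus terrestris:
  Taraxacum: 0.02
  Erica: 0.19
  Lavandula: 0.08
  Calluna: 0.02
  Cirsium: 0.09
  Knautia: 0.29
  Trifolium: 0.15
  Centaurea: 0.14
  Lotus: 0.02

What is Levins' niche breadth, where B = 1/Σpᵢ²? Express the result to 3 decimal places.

5.618

Σpᵢ² = 0.02² + 0.19² + 0.08² + 0.02² + 0.09² + 0.29² + 0.15² + 0.14² + 0.02² = 0.0004 + 0.0361 + 0.0064 + 0.0004 + 0.0081 + 0.0841 + 0.0225 + 0.0196 + 0.0004 = 0.1780
B = 1 / 0.1780 = 5.61798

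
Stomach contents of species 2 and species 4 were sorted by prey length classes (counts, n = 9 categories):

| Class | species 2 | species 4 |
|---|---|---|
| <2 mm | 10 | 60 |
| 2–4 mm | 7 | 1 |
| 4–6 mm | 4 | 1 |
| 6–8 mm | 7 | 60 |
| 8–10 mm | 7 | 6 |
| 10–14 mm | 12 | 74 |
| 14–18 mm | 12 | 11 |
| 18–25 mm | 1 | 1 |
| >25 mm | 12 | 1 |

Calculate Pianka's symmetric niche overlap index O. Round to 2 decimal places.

0.70

Proportions for species 2 (n=72): 10/72=0.1389, 7/72=0.0972, 4/72=0.0556, 7/72=0.0972, 7/72=0.0972, 12/72=0.1667, 12/72=0.1667, 1/72=0.0139, 12/72=0.1667
Proportions for species 4 (n=215): 60/215=0.2791, 1/215=0.0047, 1/215=0.0047, 60/215=0.2791, 6/215=0.0279, 74/215=0.3442, 11/215=0.0512, 1/215=0.0047, 1/215=0.0047
Σ p₁ᵢp₂ᵢ = 0.038767 + 0.000457 + 0.000261 + 0.027129 + 0.002712 + 0.057378 + 0.008535 + 0.000065 + 0.000783 = 0.136087
Σp_1ᵢ² = 0.1389² + 0.0972² + 0.0556² + 0.0972² + 0.0972² + 0.1667² + 0.1667² + 0.0139² + 0.1667² = 0.019293 + 0.009448 + 0.003091 + 0.009448 + 0.009448 + 0.027789 + 0.027789 + 0.000193 + 0.027789 = 0.134288
Σp_2ᵢ² = 0.2791² + 0.0047² + 0.0047² + 0.2791² + 0.0279² + 0.3442² + 0.0512² + 0.0047² + 0.0047² = 0.077897 + 0.000022 + 0.000022 + 0.077897 + 0.000778 + 0.118474 + 0.002621 + 0.000022 + 0.000022 = 0.277755
O = 0.136087 / √(0.134288 × 0.277755) = 0.136087 / 0.1931299 = 0.7046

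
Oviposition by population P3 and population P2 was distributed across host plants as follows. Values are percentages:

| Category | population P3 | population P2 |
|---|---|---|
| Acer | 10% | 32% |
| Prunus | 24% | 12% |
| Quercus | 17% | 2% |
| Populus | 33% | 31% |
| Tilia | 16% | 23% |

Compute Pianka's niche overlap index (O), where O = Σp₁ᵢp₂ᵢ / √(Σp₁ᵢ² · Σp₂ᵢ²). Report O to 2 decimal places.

Convert percentages to proportions (divide by 100).
Σ p₁ᵢp₂ᵢ = 0.0320 + 0.0288 + 0.0034 + 0.1023 + 0.0368 = 0.2033
Σp_1ᵢ² = 0.10² + 0.24² + 0.17² + 0.33² + 0.16² = 0.0100 + 0.0576 + 0.0289 + 0.1089 + 0.0256 = 0.2310
Σp_2ᵢ² = 0.32² + 0.12² + 0.02² + 0.31² + 0.23² = 0.1024 + 0.0144 + 0.0004 + 0.0961 + 0.0529 = 0.2662
O = 0.2033 / √(0.2310 × 0.2662) = 0.2033 / 0.24798 = 0.8198

0.82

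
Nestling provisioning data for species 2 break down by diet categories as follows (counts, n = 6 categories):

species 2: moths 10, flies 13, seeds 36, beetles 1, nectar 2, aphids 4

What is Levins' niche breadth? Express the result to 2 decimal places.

2.75

Proportions for species 2 (n=66): 10/66=0.1515, 13/66=0.1970, 36/66=0.5455, 1/66=0.0152, 2/66=0.0303, 4/66=0.0606
Σpᵢ² = 0.1515² + 0.1970² + 0.5455² + 0.0152² + 0.0303² + 0.0606² = 0.022952 + 0.038809 + 0.297570 + 0.000231 + 0.000918 + 0.003672 = 0.364152
B = 1 / 0.364152 = 2.7461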